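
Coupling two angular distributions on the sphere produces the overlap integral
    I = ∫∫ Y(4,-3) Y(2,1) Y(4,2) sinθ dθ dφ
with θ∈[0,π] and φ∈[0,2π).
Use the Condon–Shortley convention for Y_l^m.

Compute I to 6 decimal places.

-0.187702

Checks pass: Σm=0; 10 even; l₃=4∈[2,6].
(2·4+1)(2·2+1)(2·4+1) = 405
Δ: 2! 6! 2! / 11! → 1/13860
sum: t=0:+1/192 t=1:−1/36 t=2:+1/192 = -5/288
3j²(4 2 4; 0 0 0) = Δ·Π!·Σ² = 20/693  (sign -1)
sum: t=1:−1/1440 t=2:+1/240 = 1/288
3j²(4 2 4; -3 1 2) = Δ·Π!·Σ² = 5/132  (sign +1)
combine: 4πI² = 405·20/693·5/132 = 375/847
take √, sign -1: I = -0.18770204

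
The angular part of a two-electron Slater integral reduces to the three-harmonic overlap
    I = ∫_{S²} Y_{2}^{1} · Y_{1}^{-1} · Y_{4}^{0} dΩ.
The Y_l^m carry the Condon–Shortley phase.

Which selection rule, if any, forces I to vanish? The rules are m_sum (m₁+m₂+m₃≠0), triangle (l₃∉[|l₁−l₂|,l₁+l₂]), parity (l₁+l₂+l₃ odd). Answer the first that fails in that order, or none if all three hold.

Σmᵢ = 0  ✓
l₃∈[|l₁−l₂|,l₁+l₂]=[1,3], have l₃=4  ✗
Σlᵢ = 7 ⇒ odd

triangle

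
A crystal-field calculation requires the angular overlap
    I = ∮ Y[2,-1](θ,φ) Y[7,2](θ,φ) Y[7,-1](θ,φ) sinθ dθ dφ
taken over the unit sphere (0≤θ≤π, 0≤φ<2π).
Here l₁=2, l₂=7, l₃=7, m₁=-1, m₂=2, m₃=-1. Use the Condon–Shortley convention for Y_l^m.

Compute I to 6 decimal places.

m-sum 0 ✓  L=16 even ✓  5≤7≤9 ✓
Π(2lᵢ+1) = 5×15×15 = 1125
triangle coeff Δ(2,7,7) = 1/185640
Σ_t [0,2]: t=0:+1/2419200 t=1:−1/518400 t=2:+1/2419200 = -1/907200
(3j)²=56/3315 [(2 7 7; 0 0 0)], sign=+1
Σ_t [1,2]: t=1:−1/1935360 t=2:+1/1209600 = 1/3225600
(3j)²=243/61880 [(2 7 7; -1 2 -1)], sign=+1
⇒ 4πI² = 3645/48841
I = (+1)√(3645/48841/(4π)) = 0.07706400

0.077064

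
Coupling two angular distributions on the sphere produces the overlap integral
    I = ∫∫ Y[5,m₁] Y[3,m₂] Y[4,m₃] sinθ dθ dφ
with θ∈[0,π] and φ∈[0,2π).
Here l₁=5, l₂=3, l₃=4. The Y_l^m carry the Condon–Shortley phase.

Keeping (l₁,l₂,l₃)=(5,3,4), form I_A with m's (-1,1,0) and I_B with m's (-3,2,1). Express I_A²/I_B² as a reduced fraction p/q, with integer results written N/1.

121/21

Shared (l₁,l₂,l₃)=(5,3,4): N and (l;000)² cancel in I_A²/I_B².
A: Δ = 4!·6!·2!/13! = 1/180180; Racah Σ t=2..4: t=2:+1/384 t=3:−1/216 t=4:+1/2304 = -11/6912; ⇒ 3j(5 3 4; -1 1 0)² = 11/1638, sgn -1
B: Δ = 4!·6!·2!/13! = 1/180180; Racah Σ t=3..4: t=3:−1/1440 t=4:+1/1152 = 1/5760; ⇒ 3j(5 3 4; -3 2 1)² = 1/858, sgn -1
I_A²/I_B² = (11/1638)/(1/858) = 121/21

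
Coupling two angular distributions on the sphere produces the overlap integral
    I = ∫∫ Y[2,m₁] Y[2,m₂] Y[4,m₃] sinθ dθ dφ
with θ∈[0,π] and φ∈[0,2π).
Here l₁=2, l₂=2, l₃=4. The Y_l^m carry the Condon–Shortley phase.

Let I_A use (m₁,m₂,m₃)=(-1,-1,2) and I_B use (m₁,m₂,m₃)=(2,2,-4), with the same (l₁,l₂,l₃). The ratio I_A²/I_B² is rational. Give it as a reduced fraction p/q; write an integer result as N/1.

4/7

l's match ⇒ only the (l;m) 3-j factors differ between A and B.
A: triangle coeff Δ(2,2,4) = 1/630; Σ_t [0,0]: t=0:+1/36 = 1/36; (3j)²=4/63 [(2 2 4; -1 -1 2)], sign=+1
B: triangle coeff Δ(2,2,4) = 1/630; Σ_t [0,0]: t=0:+1/576 = 1/576; (3j)²=1/9 [(2 2 4; 2 2 -4)], sign=+1
I_A²/I_B² = (4/63)/(1/9) = 4/7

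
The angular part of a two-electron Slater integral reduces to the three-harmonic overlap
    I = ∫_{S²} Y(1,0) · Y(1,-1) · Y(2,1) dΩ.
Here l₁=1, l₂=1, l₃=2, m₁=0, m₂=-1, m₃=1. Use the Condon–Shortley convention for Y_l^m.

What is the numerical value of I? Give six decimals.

Rules hold: Σm=0, L=4 even, 0≤2≤2.
N = 3·3·5 = 45
Δ = 0!·2!·2!/5! = 1/30
Racah Σ t=0..0: t=0:+1/1 = 1/1
⇒ 3j(1 1 2; 0 0 0)² = 2/15, sgn +1
Racah Σ t=0..0: t=0:+1/2 = 1/2
⇒ 3j(1 1 2; 0 -1 1)² = 1/10, sgn -1
4πI² = N·(3j₀)²·(3jₘ)² = 3/5
I = -1·√(0.6/4π) = -0.21850969

-0.218510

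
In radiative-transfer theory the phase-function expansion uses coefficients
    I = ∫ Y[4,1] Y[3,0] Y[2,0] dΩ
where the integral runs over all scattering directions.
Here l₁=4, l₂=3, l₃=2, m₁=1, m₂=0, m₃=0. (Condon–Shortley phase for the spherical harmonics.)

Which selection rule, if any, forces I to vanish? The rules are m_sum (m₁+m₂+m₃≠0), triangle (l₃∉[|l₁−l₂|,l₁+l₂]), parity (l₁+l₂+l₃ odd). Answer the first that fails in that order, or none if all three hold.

azimuthal sum: 1 + 0 + 0 = 1  ✗
1 ≤ 2 ≤ 7 (triangle on l)
L = 4 + 3 + 2 = 9 (odd)

m_sum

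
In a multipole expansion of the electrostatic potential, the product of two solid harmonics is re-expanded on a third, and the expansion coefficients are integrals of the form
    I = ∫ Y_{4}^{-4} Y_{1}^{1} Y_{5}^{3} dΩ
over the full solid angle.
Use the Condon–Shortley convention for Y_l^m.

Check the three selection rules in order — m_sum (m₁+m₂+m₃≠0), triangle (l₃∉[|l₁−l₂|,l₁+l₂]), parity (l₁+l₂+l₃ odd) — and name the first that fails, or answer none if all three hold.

none

m₁+m₂+m₃ = -4 + 1 + 3 = 0  ✓
triangle: |4−1|=3 ≤ l₃=5 ≤ 4+1=5  ✓
parity: l₁+l₂+l₃ = 10 is even  ✓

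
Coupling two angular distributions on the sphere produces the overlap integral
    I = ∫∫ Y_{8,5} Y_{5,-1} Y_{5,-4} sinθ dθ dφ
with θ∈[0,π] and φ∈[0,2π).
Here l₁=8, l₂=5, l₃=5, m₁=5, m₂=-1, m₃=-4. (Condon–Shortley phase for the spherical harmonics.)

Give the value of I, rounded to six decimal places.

Checks pass: Σm=0; 18 even; l₃=5∈[3,13].
(2·8+1)(2·5+1)(2·5+1) = 2057
Δ: 8! 8! 2! / 19! → 1/37413090
sum: t=3:−1/1036800 t=4:+1/331776 t=5:−1/1036800 = 1/921600
3j²(8 5 5; 0 0 0) = Δ·Π!·Σ² = 490/46189  (sign -1)
sum: t=2:+1/14515200 t=3:−1/29030400 = 1/29030400
3j²(8 5 5; 5 -1 -4) = Δ·Π!·Σ² = 12/1615  (sign -1)
combine: 4πI² = 2057·490/46189·12/1615 = 12936/79781
take √, sign +1: I = 0.11359137

0.113591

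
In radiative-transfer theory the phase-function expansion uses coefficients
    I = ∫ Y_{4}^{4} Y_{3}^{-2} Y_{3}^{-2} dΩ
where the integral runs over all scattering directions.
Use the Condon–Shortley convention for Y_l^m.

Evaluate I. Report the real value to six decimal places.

Rules hold: Σm=0, L=10 even, 1≤3≤7.
N = 9·7·7 = 441
Δ = 4!·4!·2!/11! = 1/34650
Racah Σ t=1..3: t=1:−1/72 t=2:+1/16 t=3:−1/72 = 5/144
⇒ 3j(4 3 3; 0 0 0)² = 2/77, sgn -1
Racah Σ t=0..0: t=0:+1/576 = 1/576
⇒ 3j(4 3 3; 4 -2 -2)² = 5/99, sgn -1
4πI² = N·(3j₀)²·(3jₘ)² = 70/121
I = +1·√(0.578512/4π) = 0.21456131

0.214561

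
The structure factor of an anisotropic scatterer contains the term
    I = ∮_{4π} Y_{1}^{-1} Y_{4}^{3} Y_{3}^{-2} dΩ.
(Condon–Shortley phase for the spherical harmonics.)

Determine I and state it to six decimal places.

Rules hold: Σm=0, L=8 even, 3≤3≤5.
N = 3·9·7 = 189
Δ = 2!·0!·6!/9! = 1/252
Racah Σ t=1..1: t=1:−1/36 = -1/36
⇒ 3j(1 4 3; 0 0 0)² = 4/63, sgn +1
Racah Σ t=2..2: t=2:+1/240 = 1/240
⇒ 3j(1 4 3; -1 3 -2)² = 1/12, sgn -1
4πI² = N·(3j₀)²·(3jₘ)² = 1/1
I = -1·√(1/4π) = -0.28209479

-0.282095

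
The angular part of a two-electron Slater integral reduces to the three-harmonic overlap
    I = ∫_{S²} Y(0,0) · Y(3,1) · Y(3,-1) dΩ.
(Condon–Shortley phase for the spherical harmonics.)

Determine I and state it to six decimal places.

-0.282095

Checks pass: Σm=0; 6 even; l₃=3∈[3,3].
(2·0+1)(2·3+1)(2·3+1) = 49
Δ: 0! 0! 6! / 7! → 1/7
sum: t=0:+1/36 = 1/36
3j²(0 3 3; 0 0 0) = Δ·Π!·Σ² = 1/7  (sign -1)
sum: t=0:+1/48 = 1/48
3j²(0 3 3; 0 1 -1) = Δ·Π!·Σ² = 1/7  (sign +1)
combine: 4πI² = 49·1/7·1/7 = 1/1
take √, sign -1: I = -0.28209479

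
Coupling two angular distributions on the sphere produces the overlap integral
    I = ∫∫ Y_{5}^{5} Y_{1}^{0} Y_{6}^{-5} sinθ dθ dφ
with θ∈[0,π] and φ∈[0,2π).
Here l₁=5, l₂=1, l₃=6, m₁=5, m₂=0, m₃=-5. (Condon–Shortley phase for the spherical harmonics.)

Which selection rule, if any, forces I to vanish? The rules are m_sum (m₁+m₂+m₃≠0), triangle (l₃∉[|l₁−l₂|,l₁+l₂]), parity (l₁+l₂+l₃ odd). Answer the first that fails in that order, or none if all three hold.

m₁+m₂+m₃ = 5 + 0 − 5 = 0  ✓
triangle: |5−1|=4 ≤ l₃=6 ≤ 5+1=6  ✓
parity: l₁+l₂+l₃ = 12 is even  ✓

none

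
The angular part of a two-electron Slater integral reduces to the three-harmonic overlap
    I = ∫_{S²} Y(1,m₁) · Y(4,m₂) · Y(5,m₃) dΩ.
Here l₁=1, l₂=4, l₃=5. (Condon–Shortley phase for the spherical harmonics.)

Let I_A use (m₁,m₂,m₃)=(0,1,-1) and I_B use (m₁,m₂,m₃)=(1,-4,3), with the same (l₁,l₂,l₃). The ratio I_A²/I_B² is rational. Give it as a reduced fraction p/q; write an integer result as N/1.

Same 1,4,5: normalisation and zero-m 3j drop out of the ratio.
A: Δ: 0! 2! 8! / 11! → 1/495; sum: t=0:+1/720 = 1/720; 3j²(1 4 5; 0 1 -1) = Δ·Π!·Σ² = 8/165  (sign +1)
B: Δ: 0! 2! 8! / 11! → 1/495; sum: t=0:+1/80640 = 1/80640; 3j²(1 4 5; 1 -4 3) = Δ·Π!·Σ² = 1/495  (sign +1)
I_A²/I_B² = (8/165)/(1/495) = 24/1

24/1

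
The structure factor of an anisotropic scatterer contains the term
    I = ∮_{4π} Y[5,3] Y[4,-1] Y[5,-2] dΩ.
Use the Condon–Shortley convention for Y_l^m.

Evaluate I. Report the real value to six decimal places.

Checks pass: Σm=0; 14 even; l₃=5∈[1,9].
(2·5+1)(2·4+1)(2·5+1) = 1089
Δ: 4! 6! 4! / 15! → 1/3153150
sum: t=0:+1/69120 t=1:−1/1728 t=2:+1/576 t=3:−1/1728 t=4:+1/69120 = 7/11520
3j²(5 4 5; 0 0 0) = Δ·Π!·Σ² = 2/143  (sign -1)
sum: t=0:+1/6912 t=1:−1/2880 t=2:+1/17280 = -1/6912
3j²(5 4 5; 3 -1 -2) = Δ·Π!·Σ² = 5/429  (sign +1)
combine: 4πI² = 1089·2/143·5/429 = 30/169
take √, sign -1: I = -0.11885360

-0.118854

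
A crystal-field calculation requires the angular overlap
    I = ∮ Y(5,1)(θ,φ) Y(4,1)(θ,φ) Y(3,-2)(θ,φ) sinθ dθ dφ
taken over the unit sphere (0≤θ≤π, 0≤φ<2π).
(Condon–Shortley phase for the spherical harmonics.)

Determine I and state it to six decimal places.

Rules hold: Σm=0, L=12 even, 1≤3≤9.
N = 11·9·7 = 693
Δ = 6!·4!·2!/13! = 1/180180
Racah Σ t=2..4: t=2:+1/576 t=3:−1/144 t=4:+1/576 = -1/288
⇒ 3j(5 4 3; 0 0 0)² = 20/1001, sgn +1
Racah Σ t=3..4: t=3:−1/432 t=4:+1/1152 = -5/3456
⇒ 3j(5 4 3; 1 1 -2)² = 625/36036, sgn +1
4πI² = N·(3j₀)²·(3jₘ)² = 3125/13013
I = +1·√(0.240144/4π) = 0.13823925

0.138239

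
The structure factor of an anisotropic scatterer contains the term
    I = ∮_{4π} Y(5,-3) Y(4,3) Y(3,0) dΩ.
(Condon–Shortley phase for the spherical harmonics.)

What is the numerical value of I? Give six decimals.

0.103862

m-sum 0 ✓  L=12 even ✓  1≤3≤9 ✓
Π(2lᵢ+1) = 11×9×7 = 693
triangle coeff Δ(5,4,3) = 1/180180
Σ_t [2,4]: t=2:+1/576 t=3:−1/144 t=4:+1/576 = -1/288
(3j)²=20/1001 [(5 4 3; 0 0 0)], sign=+1
Σ_t [5,6]: t=5:−1/1440 t=6:+1/2880 = -1/2880
(3j)²=7/715 [(5 4 3; -3 3 0)], sign=+1
⇒ 4πI² = 252/1859
I = (+1)√(252/1859/(4π)) = 0.10386175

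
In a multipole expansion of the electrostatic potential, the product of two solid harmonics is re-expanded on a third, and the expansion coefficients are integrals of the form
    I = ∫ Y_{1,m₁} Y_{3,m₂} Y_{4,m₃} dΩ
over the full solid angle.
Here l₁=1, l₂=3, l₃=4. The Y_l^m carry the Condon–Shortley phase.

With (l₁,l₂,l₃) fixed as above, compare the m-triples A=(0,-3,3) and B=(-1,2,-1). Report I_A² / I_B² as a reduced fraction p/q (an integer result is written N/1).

Shared (l₁,l₂,l₃)=(1,3,4): N and (l;000)² cancel in I_A²/I_B².
A: Δ = 0!·2!·6!/9! = 1/252; Racah Σ t=0..0: t=0:+1/720 = 1/720; ⇒ 3j(1 3 4; 0 -3 3)² = 1/36, sgn -1
B: Δ = 0!·2!·6!/9! = 1/252; Racah Σ t=0..0: t=0:+1/240 = 1/240; ⇒ 3j(1 3 4; -1 2 -1)² = 1/84, sgn -1
I_A²/I_B² = (1/36)/(1/84) = 7/3

7/3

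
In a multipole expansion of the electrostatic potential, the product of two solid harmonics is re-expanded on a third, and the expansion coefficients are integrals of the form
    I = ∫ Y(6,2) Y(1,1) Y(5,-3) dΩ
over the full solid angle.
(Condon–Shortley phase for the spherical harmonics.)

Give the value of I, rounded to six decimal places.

0.100084

m-sum 0 ✓  L=12 even ✓  5≤5≤7 ✓
Π(2lᵢ+1) = 13×3×11 = 429
triangle coeff Δ(6,1,5) = 1/858
Σ_t [1,1]: t=1:−1/14400 = -1/14400
(3j)²=6/143 [(6 1 5; 0 0 0)], sign=+1
Σ_t [2,2]: t=2:+1/161280 = 1/161280
(3j)²=1/143 [(6 1 5; 2 1 -3)], sign=+1
⇒ 4πI² = 18/143
I = (+1)√(18/143/(4π)) = 0.10008369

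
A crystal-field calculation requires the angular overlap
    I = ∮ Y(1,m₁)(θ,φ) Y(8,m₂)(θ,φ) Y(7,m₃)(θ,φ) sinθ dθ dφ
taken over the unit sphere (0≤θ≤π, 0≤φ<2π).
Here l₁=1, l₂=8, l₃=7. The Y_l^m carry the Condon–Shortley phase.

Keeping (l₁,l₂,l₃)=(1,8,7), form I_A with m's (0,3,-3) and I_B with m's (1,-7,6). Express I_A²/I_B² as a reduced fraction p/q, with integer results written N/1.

Shared (l₁,l₂,l₃)=(1,8,7): N and (l;000)² cancel in I_A²/I_B².
A: Δ = 2!·0!·14!/17! = 1/2040; Racah Σ t=1..1: t=1:−1/87091200 = -1/87091200; ⇒ 3j(1 8 7; 0 3 -3)² = 11/408, sgn -1
B: Δ = 2!·0!·14!/17! = 1/2040; Racah Σ t=0..0: t=0:+1/12454041600 = 1/12454041600; ⇒ 3j(1 8 7; 1 -7 6)² = 7/136, sgn -1
I_A²/I_B² = (11/408)/(7/136) = 11/21

11/21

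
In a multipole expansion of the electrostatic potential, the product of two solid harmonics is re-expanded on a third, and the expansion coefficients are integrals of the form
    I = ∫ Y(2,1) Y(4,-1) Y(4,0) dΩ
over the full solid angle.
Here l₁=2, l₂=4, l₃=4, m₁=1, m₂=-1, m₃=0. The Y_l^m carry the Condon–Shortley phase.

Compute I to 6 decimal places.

-0.044869

m-sum 0 ✓  L=10 even ✓  2≤4≤6 ✓
Π(2lᵢ+1) = 5×9×9 = 405
triangle coeff Δ(2,4,4) = 1/13860
Σ_t [0,2]: t=0:+1/192 t=1:−1/36 t=2:+1/192 = -5/288
(3j)²=20/693 [(2 4 4; 0 0 0)], sign=-1
Σ_t [0,1]: t=0:+1/72 t=1:−1/96 = 1/288
(3j)²=1/462 [(2 4 4; 1 -1 0)], sign=+1
⇒ 4πI² = 150/5929
I = (-1)√(150/5929/(4π)) = -0.04486937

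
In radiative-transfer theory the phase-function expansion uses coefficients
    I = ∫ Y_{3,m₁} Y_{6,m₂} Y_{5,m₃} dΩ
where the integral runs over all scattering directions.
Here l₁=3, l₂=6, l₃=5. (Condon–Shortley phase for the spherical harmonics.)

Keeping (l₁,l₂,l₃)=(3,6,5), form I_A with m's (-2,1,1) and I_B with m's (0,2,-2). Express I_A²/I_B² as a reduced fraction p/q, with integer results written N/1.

21/4

Same 3,6,5: normalisation and zero-m 3j drop out of the ratio.
A: Δ: 4! 2! 8! / 15! → 1/675675; sum: t=3:−1/6912 t=4:+1/17280 = -1/11520; 3j²(3 6 5; -2 1 1) = Δ·Π!·Σ² = 2/143  (sign -1)
B: Δ: 4! 2! 8! / 15! → 1/675675; sum: t=1:−1/60480 t=2:+1/5760 t=3:−1/8640 = 1/24192; 3j²(3 6 5; 0 2 -2) = Δ·Π!·Σ² = 8/3003  (sign -1)
I_A²/I_B² = (2/143)/(8/3003) = 21/4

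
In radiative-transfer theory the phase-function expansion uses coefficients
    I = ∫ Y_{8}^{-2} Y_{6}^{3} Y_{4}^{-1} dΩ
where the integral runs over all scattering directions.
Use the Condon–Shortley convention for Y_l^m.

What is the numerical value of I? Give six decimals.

Checks pass: Σm=0; 18 even; l₃=4∈[2,14].
(2·8+1)(2·6+1)(2·4+1) = 1989
Δ: 10! 6! 2! / 19! → 1/23279256
sum: t=4:+1/1658880 t=5:−1/518400 t=6:+1/1658880 = -1/1382400
3j²(8 6 4; 0 0 0) = Δ·Π!·Σ² = 504/46189  (sign -1)
sum: t=7:−1/2177280 t=8:+1/3870720 t=9:−1/87091200 = -37/174182400
3j²(8 6 4; -2 3 -1) = Δ·Π!·Σ² = 20535/2586584  (sign +1)
combine: 4πI² = 1989·504/46189·20535/2586584 = 1663335/9653501
take √, sign -1: I = -0.11709612

-0.117096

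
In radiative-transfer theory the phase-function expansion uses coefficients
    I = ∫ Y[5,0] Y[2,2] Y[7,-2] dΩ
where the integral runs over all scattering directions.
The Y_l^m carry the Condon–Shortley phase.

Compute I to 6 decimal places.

0.127204

Checks pass: Σm=0; 14 even; l₃=7∈[3,7].
(2·5+1)(2·2+1)(2·7+1) = 825
Δ: 0! 10! 4! / 15! → 1/15015
sum: t=0:+1/57600 = 1/57600
3j²(5 2 7; 0 0 0) = Δ·Π!·Σ² = 21/715  (sign -1)
sum: t=0:+1/345600 = 1/345600
3j²(5 2 7; 0 2 -2) = Δ·Π!·Σ² = 6/715  (sign -1)
combine: 4πI² = 825·21/715·6/715 = 378/1859
take √, sign +1: I = 0.12720415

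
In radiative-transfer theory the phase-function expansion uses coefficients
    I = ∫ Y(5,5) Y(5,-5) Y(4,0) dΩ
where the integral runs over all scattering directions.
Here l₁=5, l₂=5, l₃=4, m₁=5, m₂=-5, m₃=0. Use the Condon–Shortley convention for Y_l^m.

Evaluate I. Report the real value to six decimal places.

Rules hold: Σm=0, L=14 even, 0≤4≤10.
N = 11·11·9 = 1089
Δ = 6!·4!·4!/15! = 1/3153150
Racah Σ t=1..5: t=1:−1/69120 t=2:+1/1728 t=3:−1/576 t=4:+1/1728 t=5:−1/69120 = -7/11520
⇒ 3j(5 5 4; 0 0 0)² = 2/143, sgn -1
Racah Σ t=0..0: t=0:+1/414720 = 1/414720
⇒ 3j(5 5 4; 5 -5 0)² = 2/143, sgn +1
4πI² = N·(3j₀)²·(3jₘ)² = 36/169
I = -1·√(0.213018/4π) = -0.13019760

-0.130198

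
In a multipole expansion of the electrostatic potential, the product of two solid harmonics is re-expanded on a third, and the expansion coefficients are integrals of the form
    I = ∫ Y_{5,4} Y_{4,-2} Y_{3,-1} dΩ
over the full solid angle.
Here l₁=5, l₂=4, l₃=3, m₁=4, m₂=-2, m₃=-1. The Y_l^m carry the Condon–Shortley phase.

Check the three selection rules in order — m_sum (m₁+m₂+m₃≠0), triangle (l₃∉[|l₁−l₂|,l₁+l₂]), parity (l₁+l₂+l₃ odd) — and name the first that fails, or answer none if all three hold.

m_sum

Σmᵢ = 1  ✗
l₃∈[|l₁−l₂|,l₁+l₂]=[1,9], have l₃=3
Σlᵢ = 12 ⇒ even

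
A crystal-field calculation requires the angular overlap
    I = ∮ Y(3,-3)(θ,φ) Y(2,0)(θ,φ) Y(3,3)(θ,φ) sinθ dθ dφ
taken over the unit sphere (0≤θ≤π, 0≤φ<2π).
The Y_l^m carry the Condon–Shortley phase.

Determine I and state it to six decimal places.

0.210261

m-sum 0 ✓  L=8 even ✓  1≤3≤5 ✓
Π(2lᵢ+1) = 7×5×7 = 245
triangle coeff Δ(3,2,3) = 1/3780
Σ_t [0,2]: t=0:+1/24 t=1:−1/4 t=2:+1/24 = -1/6
(3j)²=4/105 [(3 2 3; 0 0 0)], sign=+1
Σ_t [2,2]: t=2:+1/96 = 1/96
(3j)²=5/84 [(3 2 3; -3 0 3)], sign=+1
⇒ 4πI² = 5/9
I = (+1)√(5/9/(4π)) = 0.21026104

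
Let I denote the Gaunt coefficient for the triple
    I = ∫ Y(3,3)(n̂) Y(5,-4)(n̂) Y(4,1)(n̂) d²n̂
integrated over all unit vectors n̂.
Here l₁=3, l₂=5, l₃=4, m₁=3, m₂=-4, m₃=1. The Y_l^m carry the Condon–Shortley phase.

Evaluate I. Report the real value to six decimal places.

m-sum 0 ✓  L=12 even ✓  2≤4≤8 ✓
Π(2lᵢ+1) = 7×11×9 = 693
triangle coeff Δ(3,5,4) = 1/180180
Σ_t [1,3]: t=1:−1/576 t=2:+1/144 t=3:−1/576 = 1/288
(3j)²=20/1001 [(3 5 4; 0 0 0)], sign=+1
Σ_t [0,0]: t=0:+1/5760 = 1/5760
(3j)²=9/286 [(3 5 4; 3 -4 1)], sign=-1
⇒ 4πI² = 810/1859
I = (-1)√(810/1859/(4π)) = -0.18620781

-0.186208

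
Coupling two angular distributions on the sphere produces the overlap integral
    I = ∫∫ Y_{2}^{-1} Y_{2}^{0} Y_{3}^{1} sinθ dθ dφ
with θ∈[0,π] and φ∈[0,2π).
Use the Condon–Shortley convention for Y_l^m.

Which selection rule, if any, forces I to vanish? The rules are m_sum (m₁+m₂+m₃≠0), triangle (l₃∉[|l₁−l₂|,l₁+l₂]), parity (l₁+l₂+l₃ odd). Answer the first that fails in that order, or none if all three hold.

parity

Σmᵢ = 0  ✓
l₃∈[|l₁−l₂|,l₁+l₂]=[0,4], have l₃=3  ✓
Σlᵢ = 7 ⇒ odd  ✗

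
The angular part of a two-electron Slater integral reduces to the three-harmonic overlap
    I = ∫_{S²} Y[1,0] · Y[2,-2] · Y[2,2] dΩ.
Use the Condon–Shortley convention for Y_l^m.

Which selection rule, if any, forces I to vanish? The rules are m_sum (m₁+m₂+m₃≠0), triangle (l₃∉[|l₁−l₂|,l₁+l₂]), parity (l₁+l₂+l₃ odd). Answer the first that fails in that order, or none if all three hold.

azimuthal sum: 0 − 2 + 2 = 0  ✓
1 ≤ 2 ≤ 3 (triangle on l)  ✓
L = 1 + 2 + 2 = 5 (odd)  ✗

parity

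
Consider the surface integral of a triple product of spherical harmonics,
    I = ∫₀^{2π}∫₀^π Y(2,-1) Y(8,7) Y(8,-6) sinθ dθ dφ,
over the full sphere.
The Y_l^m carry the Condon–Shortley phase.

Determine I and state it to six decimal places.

-0.193012

Checks pass: Σm=0; 18 even; l₃=8∈[6,10].
(2·2+1)(2·8+1)(2·8+1) = 1445
Δ: 2! 2! 14! / 19! → 1/348840
sum: t=0:+1/116121600 t=1:−1/25401600 t=2:+1/116121600 = -1/45158400
3j²(2 8 8; 0 0 0) = Δ·Π!·Σ² = 24/1615  (sign -1)
sum: t=1:−1/174356582400 t=2:+1/12454041600 = 1/13412044800
3j²(2 8 8; -1 7 -6) = Δ·Π!·Σ² = 169/7752  (sign +1)
combine: 4πI² = 1445·24/1615·169/7752 = 169/361
take √, sign -1: I = -0.19301223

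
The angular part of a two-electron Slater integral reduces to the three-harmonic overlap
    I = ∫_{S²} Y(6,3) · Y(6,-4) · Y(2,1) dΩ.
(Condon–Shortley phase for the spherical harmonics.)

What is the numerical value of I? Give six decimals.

m-sum 0 ✓  L=14 even ✓  0≤2≤12 ✓
Π(2lᵢ+1) = 13×13×5 = 845
triangle coeff Δ(6,6,2) = 1/90090
Σ_t [4,6]: t=4:+1/69120 t=5:−1/14400 t=6:+1/69120 = -7/172800
(3j)²=14/715 [(6 6 2; 0 0 0)], sign=-1
Σ_t [1,2]: t=1:−1/725760 t=2:+1/161280 = 1/207360
(3j)²=7/286 [(6 6 2; 3 -4 1)], sign=-1
⇒ 4πI² = 49/121
I = (+1)√(49/121/(4π)) = 0.17951487

0.179515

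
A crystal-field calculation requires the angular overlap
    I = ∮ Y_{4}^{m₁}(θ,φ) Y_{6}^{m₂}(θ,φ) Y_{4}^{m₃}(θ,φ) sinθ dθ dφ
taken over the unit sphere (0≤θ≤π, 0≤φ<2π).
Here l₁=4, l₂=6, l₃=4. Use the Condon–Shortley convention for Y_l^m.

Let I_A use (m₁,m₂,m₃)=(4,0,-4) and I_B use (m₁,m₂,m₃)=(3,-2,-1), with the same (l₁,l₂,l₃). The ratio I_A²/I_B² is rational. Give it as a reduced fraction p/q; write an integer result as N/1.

l's match ⇒ only the (l;m) 3-j factors differ between A and B.
A: triangle coeff Δ(4,6,4) = 1/1261260; Σ_t [0,0]: t=0:+1/1036800 = 1/1036800; (3j)²=4/6435 [(4 6 4; 4 0 -4)], sign=+1
B: triangle coeff Δ(4,6,4) = 1/1261260; Σ_t [0,1]: t=0:+1/34560 t=1:−1/8640 = -1/11520; (3j)²=3/143 [(4 6 4; 3 -2 -1)], sign=+1
I_A²/I_B² = (4/6435)/(3/143) = 4/135

4/135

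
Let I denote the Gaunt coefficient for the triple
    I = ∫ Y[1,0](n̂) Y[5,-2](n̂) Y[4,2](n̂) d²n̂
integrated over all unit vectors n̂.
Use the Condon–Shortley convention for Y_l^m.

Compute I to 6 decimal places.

0.225034

Checks pass: Σm=0; 10 even; l₃=4∈[4,6].
(2·1+1)(2·5+1)(2·4+1) = 297
Δ: 2! 0! 8! / 11! → 1/495
sum: t=1:−1/576 = -1/576
3j²(1 5 4; 0 0 0) = Δ·Π!·Σ² = 5/99  (sign -1)
sum: t=1:−1/1440 = -1/1440
3j²(1 5 4; 0 -2 2) = Δ·Π!·Σ² = 7/165  (sign -1)
combine: 4πI² = 297·5/99·7/165 = 7/11
take √, sign +1: I = 0.22503380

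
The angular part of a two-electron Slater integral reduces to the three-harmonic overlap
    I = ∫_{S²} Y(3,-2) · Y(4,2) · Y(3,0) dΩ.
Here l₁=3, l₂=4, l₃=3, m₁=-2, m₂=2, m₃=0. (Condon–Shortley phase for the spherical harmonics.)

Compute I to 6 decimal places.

m-sum 0 ✓  L=10 even ✓  1≤3≤7 ✓
Π(2lᵢ+1) = 7×9×7 = 441
triangle coeff Δ(3,4,3) = 1/34650
Σ_t [1,3]: t=1:−1/72 t=2:+1/16 t=3:−1/72 = 5/144
(3j)²=2/77 [(3 4 3; 0 0 0)], sign=-1
Σ_t [3,4]: t=3:−1/72 t=4:+1/96 = -1/288
(3j)²=1/462 [(3 4 3; -2 2 0)], sign=+1
⇒ 4πI² = 3/121
I = (-1)√(3/121/(4π)) = -0.04441841

-0.044418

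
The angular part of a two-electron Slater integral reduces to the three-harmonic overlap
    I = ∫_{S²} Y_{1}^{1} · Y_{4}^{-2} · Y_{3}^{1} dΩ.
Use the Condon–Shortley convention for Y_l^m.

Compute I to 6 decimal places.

0.238414

Rules hold: Σm=0, L=8 even, 3≤3≤5.
N = 3·9·7 = 189
Δ = 2!·0!·6!/9! = 1/252
Racah Σ t=1..1: t=1:−1/36 = -1/36
⇒ 3j(1 4 3; 0 0 0)² = 4/63, sgn +1
Racah Σ t=0..0: t=0:+1/96 = 1/96
⇒ 3j(1 4 3; 1 -2 1)² = 5/84, sgn +1
4πI² = N·(3j₀)²·(3jₘ)² = 5/7
I = +1·√(0.714286/4π) = 0.23841361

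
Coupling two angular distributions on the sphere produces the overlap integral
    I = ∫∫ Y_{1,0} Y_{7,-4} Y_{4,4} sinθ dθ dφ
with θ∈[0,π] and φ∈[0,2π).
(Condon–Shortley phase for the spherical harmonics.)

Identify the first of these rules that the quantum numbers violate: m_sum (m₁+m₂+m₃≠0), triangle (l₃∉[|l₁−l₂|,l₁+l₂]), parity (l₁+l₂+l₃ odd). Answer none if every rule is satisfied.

Σmᵢ = 0  ✓
l₃∈[|l₁−l₂|,l₁+l₂]=[6,8], have l₃=4  ✗
Σlᵢ = 12 ⇒ even

triangle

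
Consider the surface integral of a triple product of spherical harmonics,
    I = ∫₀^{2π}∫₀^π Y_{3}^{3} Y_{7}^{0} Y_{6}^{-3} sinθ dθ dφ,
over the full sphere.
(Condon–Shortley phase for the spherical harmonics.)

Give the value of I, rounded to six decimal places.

m-sum 0 ✓  L=16 even ✓  4≤6≤10 ✓
Π(2lᵢ+1) = 7×15×13 = 1365
triangle coeff Δ(3,7,6) = 1/2042040
Σ_t [1,3]: t=1:−1/207360 t=2:+1/57600 t=3:−1/207360 = 1/129600
(3j)²=168/12155 [(3 7 6; 0 0 0)], sign=+1
Σ_t [0,0]: t=0:+1/1451520 = 1/1451520
(3j)²=45/4862 [(3 7 6; 3 0 -3)], sign=-1
⇒ 4πI² = 79380/454597
I = (-1)√(79380/454597/(4π)) = -0.11787924

-0.117879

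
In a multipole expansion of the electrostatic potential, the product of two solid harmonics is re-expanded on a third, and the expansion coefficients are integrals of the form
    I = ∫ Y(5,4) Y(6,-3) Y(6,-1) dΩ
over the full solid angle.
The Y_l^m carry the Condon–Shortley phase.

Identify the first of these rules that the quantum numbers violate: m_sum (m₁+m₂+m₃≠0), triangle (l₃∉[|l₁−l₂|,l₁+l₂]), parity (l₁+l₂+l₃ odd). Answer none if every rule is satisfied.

Σmᵢ = 0  ✓
l₃∈[|l₁−l₂|,l₁+l₂]=[1,11], have l₃=6  ✓
Σlᵢ = 17 ⇒ odd  ✗

parity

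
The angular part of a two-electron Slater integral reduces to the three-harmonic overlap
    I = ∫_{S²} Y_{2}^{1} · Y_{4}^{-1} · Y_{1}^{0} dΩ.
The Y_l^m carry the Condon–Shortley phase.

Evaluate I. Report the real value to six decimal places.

triangle: need 2≤l₃≤6, have 1; I=0

0.000000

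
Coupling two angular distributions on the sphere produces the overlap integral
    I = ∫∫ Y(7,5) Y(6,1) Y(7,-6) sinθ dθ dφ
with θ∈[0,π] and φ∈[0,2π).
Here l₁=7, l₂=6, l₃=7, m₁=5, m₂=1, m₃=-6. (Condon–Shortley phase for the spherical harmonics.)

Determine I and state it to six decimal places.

-0.100056

m-sum 0 ✓  L=20 even ✓  1≤7≤13 ✓
Π(2lᵢ+1) = 15×13×15 = 2925
triangle coeff Δ(7,6,7) = 1/2444321880
Σ_t [0,6]: t=0:+1/2612736000 t=1:−1/20736000 t=2:+1/1658880 t=3:−1/746496 t=4:+1/1658880 t=5:−1/20736000 t=6:+1/2612736000 = -1/4354560
(3j)²=1000/138567 [(7 6 7; 0 0 0)], sign=+1
Σ_t [1,2]: t=1:−1/435456000 t=2:+1/232243200 = 1/497664000
(3j)²=77/12920 [(7 6 7; 5 1 -6)], sign=-1
⇒ 4πI² = 13125/104329
I = (-1)√(13125/104329/(4π)) = -0.10005578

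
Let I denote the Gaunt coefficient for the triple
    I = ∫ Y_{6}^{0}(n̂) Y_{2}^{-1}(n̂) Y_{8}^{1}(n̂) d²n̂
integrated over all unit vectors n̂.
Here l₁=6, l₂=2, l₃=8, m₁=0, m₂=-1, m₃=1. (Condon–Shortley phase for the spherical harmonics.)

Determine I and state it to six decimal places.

-0.205780

m-sum 0 ✓  L=16 even ✓  4≤8≤8 ✓
Π(2lᵢ+1) = 13×5×17 = 1105
triangle coeff Δ(6,2,8) = 1/30940
Σ_t [0,0]: t=0:+1/2073600 = 1/2073600
(3j)²=28/1105 [(6 2 8; 0 0 0)], sign=+1
Σ_t [0,0]: t=0:+1/3110400 = 1/3110400
(3j)²=21/1105 [(6 2 8; 0 -1 1)], sign=-1
⇒ 4πI² = 588/1105
I = (-1)√(588/1105/(4π)) = -0.20577973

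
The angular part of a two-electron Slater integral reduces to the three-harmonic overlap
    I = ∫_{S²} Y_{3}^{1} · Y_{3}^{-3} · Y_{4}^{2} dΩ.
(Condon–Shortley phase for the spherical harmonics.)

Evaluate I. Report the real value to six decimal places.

-0.188451

m-sum 0 ✓  L=10 even ✓  0≤4≤6 ✓
Π(2lᵢ+1) = 7×7×9 = 441
triangle coeff Δ(3,3,4) = 1/34650
Σ_t [0,2]: t=0:+1/72 t=1:−1/16 t=2:+1/72 = -5/144
(3j)²=2/77 [(3 3 4; 0 0 0)], sign=-1
Σ_t [0,0]: t=0:+1/192 = 1/192
(3j)²=3/77 [(3 3 4; 1 -3 2)], sign=+1
⇒ 4πI² = 54/121
I = (-1)√(54/121/(4π)) = -0.18845135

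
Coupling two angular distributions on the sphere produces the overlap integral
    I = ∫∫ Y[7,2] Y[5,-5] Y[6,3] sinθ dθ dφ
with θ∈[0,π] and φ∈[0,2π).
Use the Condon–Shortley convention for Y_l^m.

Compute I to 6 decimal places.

Rules hold: Σm=0, L=18 even, 2≤6≤12.
N = 15·11·13 = 2145
Δ = 6!·8!·4!/19! = 1/174594420
Racah Σ t=1..5: t=1:−1/4147200 t=2:+1/207360 t=3:−1/82944 t=4:+1/207360 t=5:−1/4147200 = -1/345600
⇒ 3j(7 5 6; 0 0 0)² = 420/46189, sgn -1
Racah Σ t=0..0: t=0:+1/12441600 = 1/12441600
⇒ 3j(7 5 6; 2 -5 3)² = 588/46189, sgn -1
4πI² = N·(3j₀)²·(3jₘ)² = 3704400/14919047
I = +1·√(0.2483/4π) = 0.14056703

0.140567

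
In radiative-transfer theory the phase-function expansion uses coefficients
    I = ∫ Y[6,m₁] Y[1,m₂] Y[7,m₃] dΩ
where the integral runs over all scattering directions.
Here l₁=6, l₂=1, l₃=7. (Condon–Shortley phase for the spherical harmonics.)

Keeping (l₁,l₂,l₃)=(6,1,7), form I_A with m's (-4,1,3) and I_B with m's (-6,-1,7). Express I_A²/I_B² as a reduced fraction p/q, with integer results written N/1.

6/91

Shared (l₁,l₂,l₃)=(6,1,7): N and (l;000)² cancel in I_A²/I_B².
A: Δ = 0!·12!·2!/15! = 1/1365; Racah Σ t=0..0: t=0:+1/14515200 = 1/14515200; ⇒ 3j(6 1 7; -4 1 3)² = 2/455, sgn +1
B: Δ = 0!·12!·2!/15! = 1/1365; Racah Σ t=0..0: t=0:+1/958003200 = 1/958003200; ⇒ 3j(6 1 7; -6 -1 7)² = 1/15, sgn +1
I_A²/I_B² = (2/455)/(1/15) = 6/91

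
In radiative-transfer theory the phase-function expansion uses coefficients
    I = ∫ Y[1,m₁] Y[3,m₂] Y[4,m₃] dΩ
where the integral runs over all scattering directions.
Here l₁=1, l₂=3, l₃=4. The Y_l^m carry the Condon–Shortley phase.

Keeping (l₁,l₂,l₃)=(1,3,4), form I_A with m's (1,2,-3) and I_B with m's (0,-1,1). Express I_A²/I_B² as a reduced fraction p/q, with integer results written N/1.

Shared (l₁,l₂,l₃)=(1,3,4): N and (l;000)² cancel in I_A²/I_B².
A: Δ = 0!·2!·6!/9! = 1/252; Racah Σ t=0..0: t=0:+1/240 = 1/240; ⇒ 3j(1 3 4; 1 2 -3)² = 1/12, sgn -1
B: Δ = 0!·2!·6!/9! = 1/252; Racah Σ t=0..0: t=0:+1/48 = 1/48; ⇒ 3j(1 3 4; 0 -1 1)² = 5/84, sgn -1
I_A²/I_B² = (1/12)/(5/84) = 7/5

7/5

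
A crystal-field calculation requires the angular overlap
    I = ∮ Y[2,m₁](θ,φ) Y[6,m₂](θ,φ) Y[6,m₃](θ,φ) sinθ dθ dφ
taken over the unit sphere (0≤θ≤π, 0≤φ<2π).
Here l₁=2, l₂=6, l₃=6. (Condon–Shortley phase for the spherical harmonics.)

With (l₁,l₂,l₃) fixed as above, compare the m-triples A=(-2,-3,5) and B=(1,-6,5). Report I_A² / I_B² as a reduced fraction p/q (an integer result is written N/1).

5/11

l's match ⇒ only the (l;m) 3-j factors differ between A and B.
A: triangle coeff Δ(2,6,6) = 1/90090; Σ_t [2,2]: t=2:+1/1451520 = 1/1451520; (3j)²=1/91 [(2 6 6; -2 -3 5)], sign=-1
B: triangle coeff Δ(2,6,6) = 1/90090; Σ_t [0,0]: t=0:+1/7257600 = 1/7257600; (3j)²=11/455 [(2 6 6; 1 -6 5)], sign=-1
I_A²/I_B² = (1/91)/(11/455) = 5/11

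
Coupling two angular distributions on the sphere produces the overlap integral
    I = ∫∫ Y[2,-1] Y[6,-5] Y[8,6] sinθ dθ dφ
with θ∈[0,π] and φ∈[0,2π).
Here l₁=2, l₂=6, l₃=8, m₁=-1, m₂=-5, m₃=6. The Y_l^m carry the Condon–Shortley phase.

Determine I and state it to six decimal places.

m-sum 0 ✓  L=16 even ✓  4≤8≤8 ✓
Π(2lᵢ+1) = 5×13×17 = 1105
triangle coeff Δ(2,6,8) = 1/30940
Σ_t [0,0]: t=0:+1/2073600 = 1/2073600
(3j)²=28/1105 [(2 6 8; 0 0 0)], sign=+1
Σ_t [0,0]: t=0:+1/239500800 = 1/239500800
(3j)²=2/85 [(2 6 8; -1 -5 6)], sign=+1
⇒ 4πI² = 56/85
I = (+1)√(56/85/(4π)) = 0.22897055

0.228971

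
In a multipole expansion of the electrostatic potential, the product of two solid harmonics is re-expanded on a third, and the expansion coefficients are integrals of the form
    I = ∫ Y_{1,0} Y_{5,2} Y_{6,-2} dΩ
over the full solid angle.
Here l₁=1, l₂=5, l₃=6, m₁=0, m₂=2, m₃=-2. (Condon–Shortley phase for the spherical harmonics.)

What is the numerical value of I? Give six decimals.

0.231133

m-sum 0 ✓  L=12 even ✓  4≤6≤6 ✓
Π(2lᵢ+1) = 3×11×13 = 429
triangle coeff Δ(1,5,6) = 1/858
Σ_t [0,0]: t=0:+1/14400 = 1/14400
(3j)²=6/143 [(1 5 6; 0 0 0)], sign=+1
Σ_t [0,0]: t=0:+1/30240 = 1/30240
(3j)²=16/429 [(1 5 6; 0 2 -2)], sign=+1
⇒ 4πI² = 96/143
I = (+1)√(96/143/(4π)) = 0.23113338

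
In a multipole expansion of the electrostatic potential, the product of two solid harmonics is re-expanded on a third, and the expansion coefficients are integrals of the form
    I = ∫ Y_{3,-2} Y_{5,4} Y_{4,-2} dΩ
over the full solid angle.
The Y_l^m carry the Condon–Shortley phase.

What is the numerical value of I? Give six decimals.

Checks pass: Σm=0; 12 even; l₃=4∈[2,8].
(2·3+1)(2·5+1)(2·4+1) = 693
Δ: 4! 2! 6! / 13! → 1/180180
sum: t=1:−1/576 t=2:+1/144 t=3:−1/576 = 1/288
3j²(3 5 4; 0 0 0) = Δ·Π!·Σ² = 20/1001  (sign +1)
sum: t=3:−1/8640 t=4:+1/2880 = 1/4320
3j²(3 5 4; -2 4 -2) = Δ·Π!·Σ² = 8/429  (sign +1)
combine: 4πI² = 693·20/1001·8/429 = 480/1859
take √, sign +1: I = 0.14334284

0.143343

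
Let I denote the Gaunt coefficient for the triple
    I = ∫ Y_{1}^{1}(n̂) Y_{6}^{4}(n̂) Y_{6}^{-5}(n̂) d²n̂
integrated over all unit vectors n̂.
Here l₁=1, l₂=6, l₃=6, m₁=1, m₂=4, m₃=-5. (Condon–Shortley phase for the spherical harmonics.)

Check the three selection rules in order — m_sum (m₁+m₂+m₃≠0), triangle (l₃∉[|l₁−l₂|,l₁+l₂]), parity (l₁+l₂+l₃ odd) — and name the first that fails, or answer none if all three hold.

parity

m₁+m₂+m₃ = 1 + 4 − 5 = 0  ✓
triangle: |1−6|=5 ≤ l₃=6 ≤ 1+6=7  ✓
parity: l₁+l₂+l₃ = 13 is odd  ✗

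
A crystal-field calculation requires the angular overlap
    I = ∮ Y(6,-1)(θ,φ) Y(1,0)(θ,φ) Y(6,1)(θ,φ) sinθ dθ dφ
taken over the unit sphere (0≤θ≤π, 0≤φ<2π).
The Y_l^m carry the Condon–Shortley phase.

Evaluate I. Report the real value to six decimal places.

0.000000

Σlᵢ=13 odd — θ-integrand is odd under cosθ→−cosθ; I=0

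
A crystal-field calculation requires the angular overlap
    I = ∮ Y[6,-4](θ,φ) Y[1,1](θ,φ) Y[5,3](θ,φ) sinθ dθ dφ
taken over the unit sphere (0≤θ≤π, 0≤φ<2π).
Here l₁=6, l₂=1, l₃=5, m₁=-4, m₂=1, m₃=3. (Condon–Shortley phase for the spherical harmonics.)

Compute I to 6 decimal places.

0.274090

Checks pass: Σm=0; 12 even; l₃=5∈[5,7].
(2·6+1)(2·1+1)(2·5+1) = 429
Δ: 2! 10! 0! / 13! → 1/858
sum: t=1:−1/14400 = -1/14400
3j²(6 1 5; 0 0 0) = Δ·Π!·Σ² = 6/143  (sign +1)
sum: t=2:+1/161280 = 1/161280
3j²(6 1 5; -4 1 3) = Δ·Π!·Σ² = 15/286  (sign +1)
combine: 4πI² = 429·6/143·15/286 = 135/143
take √, sign +1: I = 0.27409047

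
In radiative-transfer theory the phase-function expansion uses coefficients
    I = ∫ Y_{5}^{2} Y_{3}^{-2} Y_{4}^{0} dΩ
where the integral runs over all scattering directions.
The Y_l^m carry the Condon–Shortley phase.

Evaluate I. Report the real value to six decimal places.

Checks pass: Σm=0; 12 even; l₃=4∈[2,8].
(2·5+1)(2·3+1)(2·4+1) = 693
Δ: 4! 6! 2! / 13! → 1/180180
sum: t=1:−1/576 t=2:+1/144 t=3:−1/576 = 1/288
3j²(5 3 4; 0 0 0) = Δ·Π!·Σ² = 20/1001  (sign +1)
sum: t=0:+1/864 t=1:−1/576 = -1/1728
3j²(5 3 4; 2 -2 0) = Δ·Π!·Σ² = 5/1287  (sign -1)
combine: 4πI² = 693·20/1001·5/1287 = 100/1859
take √, sign -1: I = -0.06542675

-0.065427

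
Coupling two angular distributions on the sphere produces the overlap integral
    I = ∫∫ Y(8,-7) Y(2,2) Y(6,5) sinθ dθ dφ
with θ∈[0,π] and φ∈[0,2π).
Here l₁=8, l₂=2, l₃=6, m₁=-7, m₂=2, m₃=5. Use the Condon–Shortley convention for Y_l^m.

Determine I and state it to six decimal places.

-0.313531

m-sum 0 ✓  L=16 even ✓  6≤6≤10 ✓
Π(2lᵢ+1) = 17×5×13 = 1105
triangle coeff Δ(8,2,6) = 1/30940
Σ_t [2,2]: t=2:+1/2073600 = 1/2073600
(3j)²=28/1105 [(8 2 6; 0 0 0)], sign=+1
Σ_t [4,4]: t=4:+1/958003200 = 1/958003200
(3j)²=3/68 [(8 2 6; -7 2 5)], sign=-1
⇒ 4πI² = 21/17
I = (-1)√(21/17/(4π)) = -0.31353083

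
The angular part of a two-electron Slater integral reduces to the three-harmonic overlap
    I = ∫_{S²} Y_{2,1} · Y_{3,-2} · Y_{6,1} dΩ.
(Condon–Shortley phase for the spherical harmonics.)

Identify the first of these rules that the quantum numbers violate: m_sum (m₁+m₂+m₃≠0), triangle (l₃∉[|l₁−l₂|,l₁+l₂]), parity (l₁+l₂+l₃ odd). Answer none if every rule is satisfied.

m₁+m₂+m₃ = 1 − 2 + 1 = 0  ✓
triangle: |2−3|=1 ≤ l₃=6 ≤ 2+3=5  ✗
parity: l₁+l₂+l₃ = 11 is odd

triangle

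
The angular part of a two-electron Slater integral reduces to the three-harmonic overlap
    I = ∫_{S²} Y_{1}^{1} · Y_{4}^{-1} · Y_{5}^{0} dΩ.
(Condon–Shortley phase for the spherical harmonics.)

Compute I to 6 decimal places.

0.155288

Rules hold: Σm=0, L=10 even, 3≤5≤5.
N = 3·9·11 = 297
Δ = 0!·2!·8!/11! = 1/495
Racah Σ t=0..0: t=0:+1/576 = 1/576
⇒ 3j(1 4 5; 0 0 0)² = 5/99, sgn -1
Racah Σ t=0..0: t=0:+1/1440 = 1/1440
⇒ 3j(1 4 5; 1 -1 0)² = 2/99, sgn -1
4πI² = N·(3j₀)²·(3jₘ)² = 10/33
I = +1·√(0.30303/4π) = 0.15528807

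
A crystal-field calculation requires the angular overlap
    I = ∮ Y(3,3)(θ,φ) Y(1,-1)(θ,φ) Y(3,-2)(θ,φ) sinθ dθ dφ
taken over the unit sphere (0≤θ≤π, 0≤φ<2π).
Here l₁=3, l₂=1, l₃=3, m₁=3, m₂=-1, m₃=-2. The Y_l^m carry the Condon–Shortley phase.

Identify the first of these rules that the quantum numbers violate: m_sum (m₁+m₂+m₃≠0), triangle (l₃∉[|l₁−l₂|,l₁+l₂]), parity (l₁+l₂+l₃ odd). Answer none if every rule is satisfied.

parity

Σmᵢ = 0  ✓
l₃∈[|l₁−l₂|,l₁+l₂]=[2,4], have l₃=3  ✓
Σlᵢ = 7 ⇒ odd  ✗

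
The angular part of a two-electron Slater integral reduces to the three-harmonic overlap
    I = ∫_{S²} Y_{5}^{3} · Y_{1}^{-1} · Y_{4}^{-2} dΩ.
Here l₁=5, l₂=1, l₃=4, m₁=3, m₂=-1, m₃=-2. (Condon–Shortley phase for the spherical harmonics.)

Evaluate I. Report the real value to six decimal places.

m-sum 0 ✓  L=10 even ✓  4≤4≤6 ✓
Π(2lᵢ+1) = 11×3×9 = 297
triangle coeff Δ(5,1,4) = 1/495
Σ_t [1,1]: t=1:−1/576 = -1/576
(3j)²=5/99 [(5 1 4; 0 0 0)], sign=-1
Σ_t [0,0]: t=0:+1/2880 = 1/2880
(3j)²=28/495 [(5 1 4; 3 -1 -2)], sign=+1
⇒ 4πI² = 28/33
I = (-1)√(28/33/(4π)) = -0.25984664

-0.259847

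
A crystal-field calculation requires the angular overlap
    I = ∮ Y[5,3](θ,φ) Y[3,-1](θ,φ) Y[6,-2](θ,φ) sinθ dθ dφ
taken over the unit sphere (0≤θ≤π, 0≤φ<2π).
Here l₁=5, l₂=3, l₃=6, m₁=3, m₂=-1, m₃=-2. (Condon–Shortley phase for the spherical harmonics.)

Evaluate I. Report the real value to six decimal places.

-0.145631

Checks pass: Σm=0; 14 even; l₃=6∈[2,8].
(2·5+1)(2·3+1)(2·6+1) = 1001
Δ: 2! 8! 4! / 15! → 1/675675
sum: t=0:+1/8640 t=1:−1/2304 t=2:+1/8640 = -7/34560
3j²(5 3 6; 0 0 0) = Δ·Π!·Σ² = 7/429  (sign -1)
sum: t=0:+1/11520 t=1:−1/30240 t=2:+1/1935360 = 1/18432
3j²(5 3 6; 3 -1 -2) = Δ·Π!·Σ² = 7/429  (sign +1)
combine: 4πI² = 1001·7/429·7/429 = 343/1287
take √, sign -1: I = -0.14563067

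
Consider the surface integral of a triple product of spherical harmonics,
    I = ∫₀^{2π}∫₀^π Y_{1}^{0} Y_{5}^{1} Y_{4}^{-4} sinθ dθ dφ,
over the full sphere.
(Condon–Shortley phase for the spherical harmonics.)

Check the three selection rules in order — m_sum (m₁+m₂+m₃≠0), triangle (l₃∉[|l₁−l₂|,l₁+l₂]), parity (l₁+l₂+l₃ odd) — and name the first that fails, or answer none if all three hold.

azimuthal sum: 0 + 1 − 4 = -3  ✗
4 ≤ 4 ≤ 6 (triangle on l)
L = 1 + 5 + 4 = 10 (even)

m_sum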